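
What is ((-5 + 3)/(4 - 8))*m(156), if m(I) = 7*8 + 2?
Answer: 29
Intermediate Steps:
m(I) = 58 (m(I) = 56 + 2 = 58)
((-5 + 3)/(4 - 8))*m(156) = ((-5 + 3)/(4 - 8))*58 = -2/(-4)*58 = -2*(-¼)*58 = (½)*58 = 29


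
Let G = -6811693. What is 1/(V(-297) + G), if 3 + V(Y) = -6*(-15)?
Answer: -1/6811606 ≈ -1.4681e-7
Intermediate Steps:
V(Y) = 87 (V(Y) = -3 - 6*(-15) = -3 + 90 = 87)
1/(V(-297) + G) = 1/(87 - 6811693) = 1/(-6811606) = -1/6811606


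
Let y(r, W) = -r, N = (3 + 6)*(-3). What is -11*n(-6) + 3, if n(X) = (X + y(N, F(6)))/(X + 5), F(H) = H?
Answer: 234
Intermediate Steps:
N = -27 (N = 9*(-3) = -27)
n(X) = (27 + X)/(5 + X) (n(X) = (X - 1*(-27))/(X + 5) = (X + 27)/(5 + X) = (27 + X)/(5 + X))
-11*n(-6) + 3 = -11*(27 - 6)/(5 - 6) + 3 = -11*21/(-1) + 3 = -(-11)*21 + 3 = -11*(-21) + 3 = 231 + 3 = 234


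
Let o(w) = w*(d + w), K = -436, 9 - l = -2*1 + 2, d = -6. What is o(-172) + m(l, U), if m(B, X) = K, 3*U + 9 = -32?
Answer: 30180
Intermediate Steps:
l = 9 (l = 9 - (-2*1 + 2) = 9 - (-2 + 2) = 9 - 1*0 = 9 + 0 = 9)
U = -41/3 (U = -3 + (⅓)*(-32) = -3 - 32/3 = -41/3 ≈ -13.667)
m(B, X) = -436
o(w) = w*(-6 + w)
o(-172) + m(l, U) = -172*(-6 - 172) - 436 = -172*(-178) - 436 = 30616 - 436 = 30180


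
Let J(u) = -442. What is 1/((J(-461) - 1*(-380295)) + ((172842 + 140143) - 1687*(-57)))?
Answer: 1/788997 ≈ 1.2674e-6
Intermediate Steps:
1/((J(-461) - 1*(-380295)) + ((172842 + 140143) - 1687*(-57))) = 1/((-442 - 1*(-380295)) + ((172842 + 140143) - 1687*(-57))) = 1/((-442 + 380295) + (312985 + 96159)) = 1/(379853 + 409144) = 1/788997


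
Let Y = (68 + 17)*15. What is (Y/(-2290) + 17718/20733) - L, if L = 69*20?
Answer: -4367085797/3165238 ≈ -1379.7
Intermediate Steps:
Y = 1275 (Y = 85*15 = 1275)
L = 1380
(Y/(-2290) + 17718/20733) - L = (1275/(-2290) + 17718/20733) - 1*1380 = (1275*(-1/2290) + 17718*(1/20733)) - 1380 = (-255/458 + 5906/6911) - 1380 = 942643/3165238 - 1380 = -4367085797/3165238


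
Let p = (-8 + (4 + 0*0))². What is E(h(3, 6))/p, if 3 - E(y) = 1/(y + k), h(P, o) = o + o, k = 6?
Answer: 53/288 ≈ 0.18403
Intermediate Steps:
h(P, o) = 2*o
E(y) = 3 - 1/(6 + y) (E(y) = 3 - 1/(y + 6) = 3 - 1/(6 + y))
p = 16 (p = (-8 + (4 + 0))² = (-8 + 4)² = (-4)² = 16)
E(h(3, 6))/p = ((17 + 3*(2*6))/(6 + 2*6))/16 = ((17 + 3*12)/(6 + 12))*(1/16) = ((17 + 36)/18)*(1/16) = ((1/18)*53)*(1/16) = (53/18)*(1/16) = 53/288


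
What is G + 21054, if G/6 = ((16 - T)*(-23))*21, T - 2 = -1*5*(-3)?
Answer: 23952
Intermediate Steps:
T = 17 (T = 2 - 1*5*(-3) = 2 - 5*(-3) = 2 + 15 = 17)
G = 2898 (G = 6*(((16 - 1*17)*(-23))*21) = 6*(((16 - 17)*(-23))*21) = 6*(-1*(-23)*21) = 6*(23*21) = 6*483 = 2898)
G + 21054 = 2898 + 21054 = 23952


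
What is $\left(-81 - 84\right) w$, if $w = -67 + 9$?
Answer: $9570$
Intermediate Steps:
$w = -58$
$\left(-81 - 84\right) w = \left(-81 - 84\right) \left(-58\right) = \left(-165\right) \left(-58\right) = 9570$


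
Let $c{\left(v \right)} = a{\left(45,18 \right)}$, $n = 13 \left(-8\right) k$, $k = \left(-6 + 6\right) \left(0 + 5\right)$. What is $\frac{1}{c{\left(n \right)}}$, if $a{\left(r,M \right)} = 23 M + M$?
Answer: $\frac{1}{432} \approx 0.0023148$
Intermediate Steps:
$k = 0$ ($k = 0 \cdot 5 = 0$)
$a{\left(r,M \right)} = 24 M$
$n = 0$ ($n = 13 \left(-8\right) 0 = \left(-104\right) 0 = 0$)
$c{\left(v \right)} = 432$ ($c{\left(v \right)} = 24 \cdot 18 = 432$)
$\frac{1}{c{\left(n \right)}} = \frac{1}{432}$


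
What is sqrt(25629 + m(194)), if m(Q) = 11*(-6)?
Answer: sqrt(25563) ≈ 159.88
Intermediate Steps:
m(Q) = -66
sqrt(25629 + m(194)) = sqrt(25629 - 66) = sqrt(25563)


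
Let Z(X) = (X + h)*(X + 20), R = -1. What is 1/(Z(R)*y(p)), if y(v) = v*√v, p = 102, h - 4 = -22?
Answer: -√102/3755844 ≈ -2.6890e-6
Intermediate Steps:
h = -18 (h = 4 - 22 = -18)
Z(X) = (-18 + X)*(20 + X) (Z(X) = (X - 18)*(X + 20) = (-18 + X)*(20 + X))
y(v) = v^(3/2)
1/(Z(R)*y(p)) = 1/((-360 + (-1)² + 2*(-1))*102^(3/2)) = 1/((-360 + 1 - 2)*(102*√102)) = 1/(-36822*√102) = -√102/3755844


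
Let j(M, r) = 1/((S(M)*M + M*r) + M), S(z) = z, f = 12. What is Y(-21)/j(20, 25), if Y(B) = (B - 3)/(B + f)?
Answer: 7360/3 ≈ 2453.3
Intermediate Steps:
j(M, r) = 1/(M + M**2 + M*r) (j(M, r) = 1/((M*M + M*r) + M) = 1/((M**2 + M*r) + M) = 1/(M + M**2 + M*r))
Y(B) = (-3 + B)/(12 + B) (Y(B) = (B - 3)/(B + 12) = (-3 + B)/(12 + B))
Y(-21)/j(20, 25) = ((-3 - 21)/(12 - 21))/((1/(20*(1 + 20 + 25)))) = (-24/(-9))/(((1/20)/46)) = (-1/9*(-24))/(((1/20)*(1/46))) = 8/(3*(1/920)) = (8/3)*920 = 7360/3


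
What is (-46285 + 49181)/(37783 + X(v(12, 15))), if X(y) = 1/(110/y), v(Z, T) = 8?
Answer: 159280/2078069 ≈ 0.076648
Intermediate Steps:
X(y) = y/110
(-46285 + 49181)/(37783 + X(v(12, 15))) = (-46285 + 49181)/(37783 + (1/110)*8) = 2896/(37783 + 4/55) = 2896/(2078069/55) = 2896*(55/2078069) = 159280/2078069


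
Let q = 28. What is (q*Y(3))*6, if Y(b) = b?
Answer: 504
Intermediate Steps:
(q*Y(3))*6 = (28*3)*6 = 84*6 = 504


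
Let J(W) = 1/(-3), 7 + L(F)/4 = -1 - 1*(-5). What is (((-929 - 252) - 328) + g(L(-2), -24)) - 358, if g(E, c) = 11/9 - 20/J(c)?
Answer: -16252/9 ≈ -1805.8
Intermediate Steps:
L(F) = -12 (L(F) = -28 + 4*(-1 - 1*(-5)) = -28 + 4*(-1 + 5) = -28 + 4*4 = -28 + 16 = -12)
J(W) = -⅓
g(E, c) = 551/9 (g(E, c) = 11/9 - 20/(-⅓) = 11*(⅑) - 20*(-3) = 11/9 + 60 = 551/9)
(((-929 - 252) - 328) + g(L(-2), -24)) - 358 = (((-929 - 252) - 328) + 551/9) - 358 = ((-1181 - 328) + 551/9) - 358 = (-1509 + 551/9) - 358 = -13030/9 - 358 = -16252/9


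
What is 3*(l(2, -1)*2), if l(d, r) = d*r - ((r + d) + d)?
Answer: -30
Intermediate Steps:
l(d, r) = -r - 2*d + d*r (l(d, r) = d*r - ((d + r) + d) = d*r - (r + 2*d) = d*r + (-r - 2*d) = -r - 2*d + d*r)
3*(l(2, -1)*2) = 3*((-1*(-1) - 2*2 + 2*(-1))*2) = 3*((1 - 4 - 2)*2) = 3*(-5*2) = 3*(-10) = -30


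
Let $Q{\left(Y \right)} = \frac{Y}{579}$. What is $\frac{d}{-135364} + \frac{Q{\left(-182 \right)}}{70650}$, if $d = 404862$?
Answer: $- \frac{4140362827487}{1384311790350} \approx -2.9909$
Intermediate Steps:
$Q{\left(Y \right)} = \frac{Y}{579}$ ($Q{\left(Y \right)} = Y \frac{1}{579} = \frac{Y}{579}$)
$\frac{d}{-135364} + \frac{Q{\left(-182 \right)}}{70650} = \frac{404862}{-135364} + \frac{\frac{1}{579} \left(-182\right)}{70650} = 404862 \left(- \frac{1}{135364}\right) - \frac{91}{20453175} = - \frac{202431}{67682} - \frac{91}{20453175} = - \frac{4140362827487}{1384311790350}$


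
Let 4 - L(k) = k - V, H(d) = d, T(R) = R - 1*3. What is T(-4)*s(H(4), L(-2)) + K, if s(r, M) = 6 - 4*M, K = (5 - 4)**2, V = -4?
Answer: 15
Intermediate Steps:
T(R) = -3 + R (T(R) = R - 3 = -3 + R)
K = 1 (K = 1**2 = 1)
L(k) = -k (L(k) = 4 - (k - 1*(-4)) = 4 - (k + 4) = 4 - (4 + k) = 4 + (-4 - k) = -k)
T(-4)*s(H(4), L(-2)) + K = (-3 - 4)*(6 - (-4)*(-2)) + 1 = -7*(6 - 4*2) + 1 = -7*(6 - 8) + 1 = -7*(-2) + 1 = 14 + 1 = 15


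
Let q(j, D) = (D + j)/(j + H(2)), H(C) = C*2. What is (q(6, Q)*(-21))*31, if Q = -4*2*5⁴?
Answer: 1625547/5 ≈ 3.2511e+5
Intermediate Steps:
H(C) = 2*C
Q = -5000 (Q = -8*625 = -5000)
q(j, D) = (D + j)/(4 + j) (q(j, D) = (D + j)/(j + 2*2) = (D + j)/(j + 4) = (D + j)/(4 + j))
(q(6, Q)*(-21))*31 = (((-5000 + 6)/(4 + 6))*(-21))*31 = ((-4994/10)*(-21))*31 = (((⅒)*(-4994))*(-21))*31 = -2497/5*(-21)*31 = (52437/5)*31 = 1625547/5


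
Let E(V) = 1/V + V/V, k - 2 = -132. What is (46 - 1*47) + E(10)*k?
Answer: -144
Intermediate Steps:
k = -130 (k = 2 - 132 = -130)
E(V) = 1 + 1/V (E(V) = 1/V + 1 = 1 + 1/V)
(46 - 1*47) + E(10)*k = (46 - 1*47) + ((1 + 10)/10)*(-130) = (46 - 47) + ((⅒)*11)*(-130) = -1 + (11/10)*(-130) = -1 - 143 = -144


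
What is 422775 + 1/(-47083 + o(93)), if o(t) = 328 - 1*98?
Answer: 19808277074/46853 ≈ 4.2278e+5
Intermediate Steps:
o(t) = 230 (o(t) = 328 - 98 = 230)
422775 + 1/(-47083 + o(93)) = 422775 + 1/(-47083 + 230) = 422775 + 1/(-46853) = 422775 - 1/46853 = 19808277074/46853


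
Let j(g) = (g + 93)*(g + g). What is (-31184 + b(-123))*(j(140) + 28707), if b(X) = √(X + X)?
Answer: -2929643248 + 93947*I*√246 ≈ -2.9296e+9 + 1.4735e+6*I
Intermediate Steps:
b(X) = √2*√X (b(X) = √(2*X) = √2*√X)
j(g) = 2*g*(93 + g) (j(g) = (93 + g)*(2*g) = 2*g*(93 + g))
(-31184 + b(-123))*(j(140) + 28707) = (-31184 + √2*√(-123))*(2*140*(93 + 140) + 28707) = (-31184 + √2*(I*√123))*(2*140*233 + 28707) = (-31184 + I*√246)*(65240 + 28707) = (-31184 + I*√246)*93947 = -2929643248 + 93947*I*√246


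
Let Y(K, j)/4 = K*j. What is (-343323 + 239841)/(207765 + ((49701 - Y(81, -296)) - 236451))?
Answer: -11498/12991 ≈ -0.88507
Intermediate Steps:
Y(K, j) = 4*K*j (Y(K, j) = 4*(K*j) = 4*K*j)
(-343323 + 239841)/(207765 + ((49701 - Y(81, -296)) - 236451)) = (-343323 + 239841)/(207765 + ((49701 - 4*81*(-296)) - 236451)) = -103482/(207765 + ((49701 - 1*(-95904)) - 236451)) = -103482/(207765 + ((49701 + 95904) - 236451)) = -103482/(207765 + (145605 - 236451)) = -103482/(207765 - 90846) = -103482/116919 = -103482*1/116919 = -11498/12991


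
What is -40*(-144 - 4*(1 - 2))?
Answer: 5600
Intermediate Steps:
-40*(-144 - 4*(1 - 2)) = -40*(-144 - 4*(-1)) = -40*(-144 + 4) = -40*(-140) = 5600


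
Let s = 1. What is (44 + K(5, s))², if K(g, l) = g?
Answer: 2401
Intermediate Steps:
(44 + K(5, s))² = (44 + 5)² = 49² = 2401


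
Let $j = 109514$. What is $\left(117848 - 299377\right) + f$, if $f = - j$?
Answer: $-291043$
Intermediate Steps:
$f = -109514$ ($f = \left(-1\right) 109514 = -109514$)
$\left(117848 - 299377\right) + f = \left(117848 - 299377\right) - 109514 = -181529 - 109514 = -291043$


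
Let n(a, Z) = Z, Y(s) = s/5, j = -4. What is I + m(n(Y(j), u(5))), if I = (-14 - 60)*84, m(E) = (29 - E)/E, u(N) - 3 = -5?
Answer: -12463/2 ≈ -6231.5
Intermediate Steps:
u(N) = -2 (u(N) = 3 - 5 = -2)
Y(s) = s/5 (Y(s) = s*(1/5) = s/5)
m(E) = (29 - E)/E
I = -6216 (I = -74*84 = -6216)
I + m(n(Y(j), u(5))) = -6216 + (29 - 1*(-2))/(-2) = -6216 - (29 + 2)/2 = -6216 - 1/2*31 = -6216 - 31/2 = -12463/2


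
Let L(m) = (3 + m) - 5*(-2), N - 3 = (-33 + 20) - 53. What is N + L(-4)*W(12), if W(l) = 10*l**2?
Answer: 12897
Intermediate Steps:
N = -63 (N = 3 + ((-33 + 20) - 53) = 3 + (-13 - 53) = 3 - 66 = -63)
L(m) = 13 + m (L(m) = (3 + m) + 10 = 13 + m)
N + L(-4)*W(12) = -63 + (13 - 4)*(10*12**2) = -63 + 9*(10*144) = -63 + 9*1440 = -63 + 12960 = 12897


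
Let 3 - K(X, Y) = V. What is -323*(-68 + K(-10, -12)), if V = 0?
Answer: 20995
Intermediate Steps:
K(X, Y) = 3 (K(X, Y) = 3 - 1*0 = 3 + 0 = 3)
-323*(-68 + K(-10, -12)) = -323*(-68 + 3) = -323*(-65) = 20995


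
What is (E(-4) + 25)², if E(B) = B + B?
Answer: 289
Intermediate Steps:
E(B) = 2*B
(E(-4) + 25)² = (2*(-4) + 25)² = (-8 + 25)² = 17² = 289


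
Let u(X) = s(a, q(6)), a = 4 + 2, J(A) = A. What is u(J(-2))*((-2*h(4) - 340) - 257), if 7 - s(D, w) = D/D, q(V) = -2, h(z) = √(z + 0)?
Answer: -3606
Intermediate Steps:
h(z) = √z
a = 6
s(D, w) = 6 (s(D, w) = 7 - D/D = 7 - 1*1 = 7 - 1 = 6)
u(X) = 6
u(J(-2))*((-2*h(4) - 340) - 257) = 6*((-2*√4 - 340) - 257) = 6*((-2*2 - 340) - 257) = 6*((-4 - 340) - 257) = 6*(-344 - 257) = 6*(-601) = -3606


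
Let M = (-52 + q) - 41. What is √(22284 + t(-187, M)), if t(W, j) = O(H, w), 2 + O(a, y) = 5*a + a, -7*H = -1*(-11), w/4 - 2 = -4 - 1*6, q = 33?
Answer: 2*√272839/7 ≈ 149.24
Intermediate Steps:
w = -32 (w = 8 + 4*(-4 - 1*6) = 8 + 4*(-4 - 6) = 8 + 4*(-10) = 8 - 40 = -32)
M = -60 (M = (-52 + 33) - 41 = -19 - 41 = -60)
H = -11/7 (H = -(-1)*(-11)/7 = -⅐*11 = -11/7 ≈ -1.5714)
O(a, y) = -2 + 6*a (O(a, y) = -2 + (5*a + a) = -2 + 6*a)
t(W, j) = -80/7 (t(W, j) = -2 + 6*(-11/7) = -2 - 66/7 = -80/7)
√(22284 + t(-187, M)) = √(22284 - 80/7) = √(155908/7) = 2*√272839/7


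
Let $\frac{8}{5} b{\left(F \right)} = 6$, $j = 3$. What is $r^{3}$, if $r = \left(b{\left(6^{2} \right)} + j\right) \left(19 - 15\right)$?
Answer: $19683$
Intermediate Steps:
$b{\left(F \right)} = \frac{15}{4}$ ($b{\left(F \right)} = \frac{5}{8} \cdot 6 = \frac{15}{4}$)
$r = 27$ ($r = \left(\frac{15}{4} + 3\right) \left(19 - 15\right) = \frac{27}{4} \cdot 4 = 27$)
$r^{3} = 27^{3} = 19683$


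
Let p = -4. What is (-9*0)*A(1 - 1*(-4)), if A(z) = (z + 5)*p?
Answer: 0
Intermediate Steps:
A(z) = -20 - 4*z (A(z) = (z + 5)*(-4) = (5 + z)*(-4) = -20 - 4*z)
(-9*0)*A(1 - 1*(-4)) = (-9*0)*(-20 - 4*(1 - 1*(-4))) = 0*(-20 - 4*(1 + 4)) = 0*(-20 - 4*5) = 0*(-20 - 20) = 0*(-40) = 0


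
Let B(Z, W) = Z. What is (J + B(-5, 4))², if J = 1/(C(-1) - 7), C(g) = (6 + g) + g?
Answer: 256/9 ≈ 28.444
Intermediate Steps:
C(g) = 6 + 2*g
J = -⅓ (J = 1/((6 + 2*(-1)) - 7) = 1/((6 - 2) - 7) = 1/(4 - 7) = 1/(-3) = -⅓ ≈ -0.33333)
(J + B(-5, 4))² = (-⅓ - 5)² = (-16/3)² = 256/9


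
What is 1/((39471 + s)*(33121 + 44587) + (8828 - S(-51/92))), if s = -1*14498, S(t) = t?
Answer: 92/178536185555 ≈ 5.1530e-10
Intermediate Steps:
s = -14498
1/((39471 + s)*(33121 + 44587) + (8828 - S(-51/92))) = 1/((39471 - 14498)*(33121 + 44587) + (8828 - (-51)/92)) = 1/(24973*77708 + (8828 - (-51)/92)) = 1/(1940601884 + (8828 - 1*(-51/92))) = 1/(1940601884 + (8828 + 51/92)) = 1/(1940601884 + 812227/92) = 1/(178536185555/92) = 92/178536185555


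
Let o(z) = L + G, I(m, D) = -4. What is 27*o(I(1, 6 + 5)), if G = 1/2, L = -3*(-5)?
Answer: 837/2 ≈ 418.50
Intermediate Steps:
L = 15
G = ½ ≈ 0.50000
o(z) = 31/2 (o(z) = 15 + ½ = 31/2)
27*o(I(1, 6 + 5)) = 27*(31/2) = 837/2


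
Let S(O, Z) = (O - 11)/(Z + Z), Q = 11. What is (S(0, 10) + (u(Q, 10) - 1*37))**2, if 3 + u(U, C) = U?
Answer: 349281/400 ≈ 873.20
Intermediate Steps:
u(U, C) = -3 + U
S(O, Z) = (-11 + O)/(2*Z) (S(O, Z) = (-11 + O)/((2*Z)) = (-11 + O)*(1/(2*Z)) = (-11 + O)/(2*Z))
(S(0, 10) + (u(Q, 10) - 1*37))**2 = ((1/2)*(-11 + 0)/10 + ((-3 + 11) - 1*37))**2 = ((1/2)*(1/10)*(-11) + (8 - 37))**2 = (-11/20 - 29)**2 = (-591/20)**2 = 349281/400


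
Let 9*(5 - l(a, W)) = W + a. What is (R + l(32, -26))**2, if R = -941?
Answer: 7896100/9 ≈ 8.7734e+5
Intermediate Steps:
l(a, W) = 5 - W/9 - a/9 (l(a, W) = 5 - (W + a)/9 = 5 + (-W/9 - a/9) = 5 - W/9 - a/9)
(R + l(32, -26))**2 = (-941 + (5 - 1/9*(-26) - 1/9*32))**2 = (-941 + (5 + 26/9 - 32/9))**2 = (-941 + 13/3)**2 = (-2810/3)**2 = 7896100/9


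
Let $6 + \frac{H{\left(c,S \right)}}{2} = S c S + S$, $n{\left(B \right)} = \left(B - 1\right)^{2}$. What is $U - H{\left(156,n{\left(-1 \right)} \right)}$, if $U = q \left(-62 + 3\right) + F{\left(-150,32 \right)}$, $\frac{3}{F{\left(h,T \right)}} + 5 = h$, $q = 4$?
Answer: $- \frac{809723}{155} \approx -5224.0$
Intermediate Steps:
$F{\left(h,T \right)} = \frac{3}{-5 + h}$
$n{\left(B \right)} = \left(-1 + B\right)^{2}$
$H{\left(c,S \right)} = -12 + 2 S + 2 c S^{2}$ ($H{\left(c,S \right)} = -12 + 2 \left(S c S + S\right) = -12 + 2 \left(c S^{2} + S\right) = -12 + 2 \left(S + c S^{2}\right) = -12 + \left(2 S + 2 c S^{2}\right) = -12 + 2 S + 2 c S^{2}$)
$U = - \frac{36583}{155}$ ($U = 4 \left(-62 + 3\right) + \frac{3}{-5 - 150} = 4 \left(-59\right) + \frac{3}{-155} = -236 + 3 \left(- \frac{1}{155}\right) = -236 - \frac{3}{155} = - \frac{36583}{155} \approx -236.02$)
$U - H{\left(156,n{\left(-1 \right)} \right)} = - \frac{36583}{155} - \left(-12 + 2 \left(-1 - 1\right)^{2} + 2 \cdot 156 \left(\left(-1 - 1\right)^{2}\right)^{2}\right) = - \frac{36583}{155} - \left(-12 + 2 \left(-2\right)^{2} + 2 \cdot 156 \left(\left(-2\right)^{2}\right)^{2}\right) = - \frac{36583}{155} - \left(-12 + 2 \cdot 4 + 2 \cdot 156 \cdot 4^{2}\right) = - \frac{36583}{155} - \left(-12 + 8 + 2 \cdot 156 \cdot 16\right) = - \frac{36583}{155} - \left(-12 + 8 + 4992\right) = - \frac{36583}{155} - 4988 = - \frac{809723}{155}$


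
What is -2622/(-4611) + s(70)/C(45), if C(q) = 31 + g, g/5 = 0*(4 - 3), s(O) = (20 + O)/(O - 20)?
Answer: 149303/238235 ≈ 0.62671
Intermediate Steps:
s(O) = (20 + O)/(-20 + O)
g = 0 (g = 5*(0*(4 - 3)) = 5*(0*1) = 5*0 = 0)
C(q) = 31 (C(q) = 31 + 0 = 31)
-2622/(-4611) + s(70)/C(45) = -2622/(-4611) + ((20 + 70)/(-20 + 70))/31 = -2622*(-1/4611) + (90/50)*(1/31) = 874/1537 + ((1/50)*90)*(1/31) = 874/1537 + (9/5)*(1/31) = 874/1537 + 9/155 = 149303/238235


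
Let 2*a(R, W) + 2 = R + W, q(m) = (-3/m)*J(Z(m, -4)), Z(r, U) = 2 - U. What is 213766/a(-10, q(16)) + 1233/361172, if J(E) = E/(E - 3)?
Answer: -1235300577965/35756028 ≈ -34548.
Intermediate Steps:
J(E) = E/(-3 + E)
q(m) = -6/m (q(m) = (-3/m)*((2 - 1*(-4))/(-3 + (2 - 1*(-4)))) = (-3/m)*((2 + 4)/(-3 + (2 + 4))) = (-3/m)*(6/(-3 + 6)) = (-3/m)*(6/3) = (-3/m)*(6*(1/3)) = -3/m*2 = -6/m)
a(R, W) = -1 + R/2 + W/2 (a(R, W) = -1 + (R + W)/2 = -1 + (R/2 + W/2) = -1 + R/2 + W/2)
213766/a(-10, q(16)) + 1233/361172 = 213766/(-1 + (1/2)*(-10) + (-6/16)/2) + 1233/361172 = 213766/(-1 - 5 + (-6*1/16)/2) + 1233*(1/361172) = 213766/(-1 - 5 + (1/2)*(-3/8)) + 1233/361172 = 213766/(-1 - 5 - 3/16) + 1233/361172 = 213766/(-99/16) + 1233/361172 = 213766*(-16/99) + 1233/361172 = -3420256/99 + 1233/361172 = -1235300577965/35756028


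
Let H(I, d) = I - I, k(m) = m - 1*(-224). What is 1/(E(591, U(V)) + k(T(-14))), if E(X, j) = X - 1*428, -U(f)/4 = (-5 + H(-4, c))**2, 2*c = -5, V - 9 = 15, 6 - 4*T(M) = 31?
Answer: 4/1523 ≈ 0.0026264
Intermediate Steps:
T(M) = -25/4 (T(M) = 3/2 - 1/4*31 = 3/2 - 31/4 = -25/4)
k(m) = 224 + m (k(m) = m + 224 = 224 + m)
V = 24 (V = 9 + 15 = 24)
c = -5/2 (c = (1/2)*(-5) = -5/2 ≈ -2.5000)
H(I, d) = 0
U(f) = -100 (U(f) = -4*(-5 + 0)**2 = -4*(-5)**2 = -4*25 = -100)
E(X, j) = -428 + X (E(X, j) = X - 428 = -428 + X)
1/(E(591, U(V)) + k(T(-14))) = 1/((-428 + 591) + (224 - 25/4)) = 1/(163 + 871/4) = 1/(1523/4) = 4/1523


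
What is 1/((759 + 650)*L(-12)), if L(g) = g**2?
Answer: 1/202896 ≈ 4.9286e-6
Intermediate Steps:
1/((759 + 650)*L(-12)) = 1/((759 + 650)*((-12)**2)) = 1/(1409*144) = (1/1409)*(1/144) = 1/202896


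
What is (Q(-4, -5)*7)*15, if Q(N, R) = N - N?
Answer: 0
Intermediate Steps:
Q(N, R) = 0
(Q(-4, -5)*7)*15 = (0*7)*15 = 0*15 = 0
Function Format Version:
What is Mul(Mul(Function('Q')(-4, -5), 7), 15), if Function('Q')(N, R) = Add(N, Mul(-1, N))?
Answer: 0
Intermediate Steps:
Function('Q')(N, R) = 0
Mul(Mul(Function('Q')(-4, -5), 7), 15) = Mul(Mul(0, 7), 15) = Mul(0, 15) = 0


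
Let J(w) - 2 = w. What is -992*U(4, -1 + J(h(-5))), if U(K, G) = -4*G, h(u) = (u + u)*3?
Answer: -115072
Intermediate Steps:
h(u) = 6*u (h(u) = (2*u)*3 = 6*u)
J(w) = 2 + w
-992*U(4, -1 + J(h(-5))) = -(-3968)*(-1 + (2 + 6*(-5))) = -(-3968)*(-1 + (2 - 30)) = -(-3968)*(-1 - 28) = -(-3968)*(-29) = -992*116 = -115072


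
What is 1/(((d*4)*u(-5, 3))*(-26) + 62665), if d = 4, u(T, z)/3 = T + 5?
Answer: 1/62665 ≈ 1.5958e-5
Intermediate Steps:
u(T, z) = 15 + 3*T (u(T, z) = 3*(T + 5) = 3*(5 + T) = 15 + 3*T)
1/(((d*4)*u(-5, 3))*(-26) + 62665) = 1/(((4*4)*(15 + 3*(-5)))*(-26) + 62665) = 1/((16*(15 - 15))*(-26) + 62665) = 1/((16*0)*(-26) + 62665) = 1/(0*(-26) + 62665) = 1/(0 + 62665) = 1/62665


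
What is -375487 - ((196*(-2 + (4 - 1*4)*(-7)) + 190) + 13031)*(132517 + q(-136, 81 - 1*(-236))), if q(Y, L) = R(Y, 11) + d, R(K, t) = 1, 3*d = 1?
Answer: -5101359556/3 ≈ -1.7005e+9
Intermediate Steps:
d = 1/3 (d = (1/3)*1 = 1/3 ≈ 0.33333)
q(Y, L) = 4/3 (q(Y, L) = 1 + 1/3 = 4/3)
-375487 - ((196*(-2 + (4 - 1*4)*(-7)) + 190) + 13031)*(132517 + q(-136, 81 - 1*(-236))) = -375487 - ((196*(-2 + (4 - 1*4)*(-7)) + 190) + 13031)*(132517 + 4/3) = -375487 - ((196*(-2 + (4 - 4)*(-7)) + 190) + 13031)*397555/3 = -375487 - ((196*(-2 + 0*(-7)) + 190) + 13031)*397555/3 = -375487 - ((196*(-2 + 0) + 190) + 13031)*397555/3 = -375487 - ((196*(-2) + 190) + 13031)*397555/3 = -375487 - ((-392 + 190) + 13031)*397555/3 = -375487 - (-202 + 13031)*397555/3 = -375487 - 12829*397555/3 = -375487 - 1*5100233095/3 = -375487 - 5100233095/3 = -5101359556/3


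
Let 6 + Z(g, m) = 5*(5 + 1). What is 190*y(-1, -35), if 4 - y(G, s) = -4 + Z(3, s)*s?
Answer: 161120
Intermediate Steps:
Z(g, m) = 24 (Z(g, m) = -6 + 5*(5 + 1) = -6 + 5*6 = -6 + 30 = 24)
y(G, s) = 8 - 24*s (y(G, s) = 4 - (-4 + 24*s) = 4 + (4 - 24*s) = 8 - 24*s)
190*y(-1, -35) = 190*(8 - 24*(-35)) = 190*(8 + 840) = 190*848 = 161120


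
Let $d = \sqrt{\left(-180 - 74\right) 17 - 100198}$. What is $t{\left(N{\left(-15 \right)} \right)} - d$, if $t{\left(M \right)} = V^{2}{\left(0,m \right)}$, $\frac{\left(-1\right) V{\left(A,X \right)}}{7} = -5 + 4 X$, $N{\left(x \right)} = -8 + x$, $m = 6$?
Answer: $17689 - 2 i \sqrt{26129} \approx 17689.0 - 323.29 i$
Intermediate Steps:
$V{\left(A,X \right)} = 35 - 28 X$ ($V{\left(A,X \right)} = - 7 \left(-5 + 4 X\right) = 35 - 28 X$)
$t{\left(M \right)} = 17689$ ($t{\left(M \right)} = \left(35 - 168\right)^{2} = \left(-133\right)^{2} = 17689$)
$d = 2 i \sqrt{26129}$ ($d = \sqrt{\left(-254\right) 17 - 100198} = \sqrt{-4318 - 100198} = \sqrt{-104516} = 2 i \sqrt{26129} \approx 323.29 i$)
$t{\left(N{\left(-15 \right)} \right)} - d = 17689 - 2 i \sqrt{26129}$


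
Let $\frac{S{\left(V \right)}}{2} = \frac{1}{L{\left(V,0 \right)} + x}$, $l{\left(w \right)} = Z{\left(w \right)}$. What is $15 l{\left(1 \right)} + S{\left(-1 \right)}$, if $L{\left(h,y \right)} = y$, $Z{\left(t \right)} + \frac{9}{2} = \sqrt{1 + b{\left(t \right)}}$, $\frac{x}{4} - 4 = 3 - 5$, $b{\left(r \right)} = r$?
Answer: $- \frac{269}{4} + 15 \sqrt{2} \approx -46.037$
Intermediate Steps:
$x = 8$ ($x = 16 + 4 \left(3 - 5\right) = 16 + 4 \left(-2\right) = 16 - 8 = 8$)
$Z{\left(t \right)} = - \frac{9}{2} + \sqrt{1 + t}$
$l{\left(w \right)} = - \frac{9}{2} + \sqrt{1 + w}$
$S{\left(V \right)} = \frac{1}{4}$ ($S{\left(V \right)} = \frac{2}{0 + 8} = \frac{2}{8} = 2 \cdot \frac{1}{8} = \frac{1}{4}$)
$15 l{\left(1 \right)} + S{\left(-1 \right)} = 15 \left(- \frac{9}{2} + \sqrt{1 + 1}\right) + \frac{1}{4} = 15 \left(- \frac{9}{2} + \sqrt{2}\right) + \frac{1}{4} = \left(- \frac{135}{2} + 15 \sqrt{2}\right) + \frac{1}{4} = - \frac{269}{4} + 15 \sqrt{2}$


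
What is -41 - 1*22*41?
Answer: -943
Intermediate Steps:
-41 - 1*22*41 = -41 - 22*41 = -41 - 902 = -943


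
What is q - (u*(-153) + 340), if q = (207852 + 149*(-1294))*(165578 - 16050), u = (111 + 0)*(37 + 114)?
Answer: 2252362381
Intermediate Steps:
u = 16761 (u = 111*151 = 16761)
q = 2249798288 (q = (207852 - 192806)*149528 = 15046*149528 = 2249798288)
q - (u*(-153) + 340) = 2249798288 - (16761*(-153) + 340) = 2249798288 - (-2564433 + 340) = 2249798288 - 1*(-2564093) = 2249798288 + 2564093 = 2252362381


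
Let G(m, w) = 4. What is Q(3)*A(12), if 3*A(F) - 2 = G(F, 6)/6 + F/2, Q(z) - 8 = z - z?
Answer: 208/9 ≈ 23.111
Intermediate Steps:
Q(z) = 8 (Q(z) = 8 + (z - z) = 8 + 0 = 8)
A(F) = 8/9 + F/6 (A(F) = ⅔ + (4/6 + F/2)/3 = ⅔ + (4*(⅙) + F*(½))/3 = ⅔ + (⅔ + F/2)/3 = ⅔ + (2/9 + F/6) = 8/9 + F/6)
Q(3)*A(12) = 8*(8/9 + (⅙)*12) = 8*(8/9 + 2) = 8*(26/9) = 208/9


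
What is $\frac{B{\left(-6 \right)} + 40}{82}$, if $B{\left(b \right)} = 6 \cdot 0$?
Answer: $\frac{20}{41} \approx 0.4878$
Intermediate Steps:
$B{\left(b \right)} = 0$
$\frac{B{\left(-6 \right)} + 40}{82} = \frac{0 + 40}{82} = \frac{1}{82} \cdot 40 = \frac{20}{41}$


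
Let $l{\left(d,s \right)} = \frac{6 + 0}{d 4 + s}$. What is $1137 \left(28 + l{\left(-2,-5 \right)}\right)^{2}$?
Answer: $\frac{145722468}{169} \approx 8.6226 \cdot 10^{5}$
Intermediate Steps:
$l{\left(d,s \right)} = \frac{6}{s + 4 d}$ ($l{\left(d,s \right)} = \frac{6}{4 d + s} = \frac{6}{s + 4 d}$)
$1137 \left(28 + l{\left(-2,-5 \right)}\right)^{2} = 1137 \left(28 + \frac{6}{-5 + 4 \left(-2\right)}\right)^{2} = 1137 \left(28 + \frac{6}{-5 - 8}\right)^{2} = 1137 \left(28 + \frac{6}{-13}\right)^{2} = 1137 \left(28 + 6 \left(- \frac{1}{13}\right)\right)^{2} = 1137 \left(28 - \frac{6}{13}\right)^{2} = 1137 \left(\frac{358}{13}\right)^{2} = 1137 \cdot \frac{128164}{169} = \frac{145722468}{169}$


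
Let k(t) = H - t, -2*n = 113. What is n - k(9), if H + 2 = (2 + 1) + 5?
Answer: -107/2 ≈ -53.500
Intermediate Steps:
n = -113/2 (n = -½*113 = -113/2 ≈ -56.500)
H = 6 (H = -2 + ((2 + 1) + 5) = -2 + (3 + 5) = -2 + 8 = 6)
k(t) = 6 - t
n - k(9) = -113/2 - (6 - 1*9) = -113/2 - (6 - 9) = -113/2 - 1*(-3) = -113/2 + 3 = -107/2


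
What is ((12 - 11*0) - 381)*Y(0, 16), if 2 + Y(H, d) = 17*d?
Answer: -99630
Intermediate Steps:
Y(H, d) = -2 + 17*d
((12 - 11*0) - 381)*Y(0, 16) = ((12 - 11*0) - 381)*(-2 + 17*16) = ((12 + 0) - 381)*(-2 + 272) = (12 - 381)*270 = -369*270 = -99630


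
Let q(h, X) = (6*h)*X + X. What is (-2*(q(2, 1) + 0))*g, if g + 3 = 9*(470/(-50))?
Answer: 11388/5 ≈ 2277.6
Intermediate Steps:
q(h, X) = X + 6*X*h (q(h, X) = 6*X*h + X = X + 6*X*h)
g = -438/5 (g = -3 + 9*(470/(-50)) = -3 + 9*(470*(-1/50)) = -3 + 9*(-47/5) = -3 - 423/5 = -438/5 ≈ -87.600)
(-2*(q(2, 1) + 0))*g = -2*(1*(1 + 6*2) + 0)*(-438/5) = -2*(1*(1 + 12) + 0)*(-438/5) = -2*(1*13 + 0)*(-438/5) = -2*(13 + 0)*(-438/5) = -2*13*(-438/5) = -26*(-438/5) = 11388/5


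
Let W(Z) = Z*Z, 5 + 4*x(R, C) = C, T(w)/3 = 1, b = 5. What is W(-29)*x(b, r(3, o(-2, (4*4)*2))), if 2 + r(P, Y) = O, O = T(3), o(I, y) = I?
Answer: -841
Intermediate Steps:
T(w) = 3 (T(w) = 3*1 = 3)
O = 3
r(P, Y) = 1 (r(P, Y) = -2 + 3 = 1)
x(R, C) = -5/4 + C/4
W(Z) = Z**2
W(-29)*x(b, r(3, o(-2, (4*4)*2))) = (-29)**2*(-5/4 + (1/4)*1) = 841*(-5/4 + 1/4) = 841*(-1) = -841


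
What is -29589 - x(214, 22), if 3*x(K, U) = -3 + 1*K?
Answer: -88978/3 ≈ -29659.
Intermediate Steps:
x(K, U) = -1 + K/3 (x(K, U) = (-3 + 1*K)/3 = (-3 + K)/3 = -1 + K/3)
-29589 - x(214, 22) = -29589 - (-1 + (1/3)*214) = -29589 - (-1 + 214/3) = -29589 - 1*211/3 = -29589 - 211/3 = -88978/3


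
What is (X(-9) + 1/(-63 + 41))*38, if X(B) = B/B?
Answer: 399/11 ≈ 36.273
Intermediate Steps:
X(B) = 1
(X(-9) + 1/(-63 + 41))*38 = (1 + 1/(-63 + 41))*38 = (1 + 1/(-22))*38 = (1 - 1/22)*38 = (21/22)*38 = 399/11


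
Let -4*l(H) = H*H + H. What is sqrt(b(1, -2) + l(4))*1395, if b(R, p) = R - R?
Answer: 1395*I*sqrt(5) ≈ 3119.3*I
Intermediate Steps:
b(R, p) = 0
l(H) = -H/4 - H**2/4 (l(H) = -(H*H + H)/4 = -(H**2 + H)/4 = -(H + H**2)/4 = -H/4 - H**2/4)
sqrt(b(1, -2) + l(4))*1395 = sqrt(0 - 1/4*4*(1 + 4))*1395 = sqrt(0 - 1/4*4*5)*1395 = sqrt(0 - 5)*1395 = sqrt(-5)*1395 = (I*sqrt(5))*1395 = 1395*I*sqrt(5)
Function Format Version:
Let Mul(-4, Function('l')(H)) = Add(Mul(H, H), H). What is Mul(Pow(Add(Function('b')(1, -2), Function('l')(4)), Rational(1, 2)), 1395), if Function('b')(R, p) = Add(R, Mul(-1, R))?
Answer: Mul(1395, I, Pow(5, Rational(1, 2))) ≈ Mul(3119.3, I)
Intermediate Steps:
Function('b')(R, p) = 0
Function('l')(H) = Add(Mul(Rational(-1, 4), H), Mul(Rational(-1, 4), Pow(H, 2))) (Function('l')(H) = Mul(Rational(-1, 4), Add(Mul(H, H), H)) = Mul(Rational(-1, 4), Add(Pow(H, 2), H)) = Mul(Rational(-1, 4), Add(H, Pow(H, 2))) = Add(Mul(Rational(-1, 4), H), Mul(Rational(-1, 4), Pow(H, 2))))
Mul(Pow(Add(Function('b')(1, -2), Function('l')(4)), Rational(1, 2)), 1395) = Mul(Pow(Add(0, Mul(Rational(-1, 4), 4, Add(1, 4))), Rational(1, 2)), 1395) = Mul(Pow(Add(0, Mul(Rational(-1, 4), 4, 5)), Rational(1, 2)), 1395) = Mul(Pow(Add(0, -5), Rational(1, 2)), 1395) = Mul(Pow(-5, Rational(1, 2)), 1395) = Mul(Mul(I, Pow(5, Rational(1, 2))), 1395) = Mul(1395, I, Pow(5, Rational(1, 2)))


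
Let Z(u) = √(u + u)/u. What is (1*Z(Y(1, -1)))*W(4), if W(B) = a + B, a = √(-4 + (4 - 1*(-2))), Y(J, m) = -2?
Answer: I*(-4 - √2) ≈ -5.4142*I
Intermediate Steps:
a = √2 (a = √(-4 + (4 + 2)) = √(-4 + 6) = √2 ≈ 1.4142)
W(B) = B + √2 (W(B) = √2 + B = B + √2)
Z(u) = √2/√u (Z(u) = √(2*u)/u = (√2*√u)/u = √2/√u)
(1*Z(Y(1, -1)))*W(4) = (1*(√2/√(-2)))*(4 + √2) = (1*(√2*(-I*√2/2)))*(4 + √2) = (1*(-I))*(4 + √2) = (-I)*(4 + √2) = -I*(4 + √2)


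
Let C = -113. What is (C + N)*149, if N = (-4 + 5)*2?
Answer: -16539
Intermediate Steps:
N = 2 (N = 1*2 = 2)
(C + N)*149 = (-113 + 2)*149 = -111*149 = -16539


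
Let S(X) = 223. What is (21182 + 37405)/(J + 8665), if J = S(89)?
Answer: 58587/8888 ≈ 6.5917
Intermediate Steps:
J = 223
(21182 + 37405)/(J + 8665) = (21182 + 37405)/(223 + 8665) = 58587/8888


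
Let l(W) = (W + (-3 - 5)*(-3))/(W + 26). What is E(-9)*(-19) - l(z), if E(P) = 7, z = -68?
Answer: -2815/21 ≈ -134.05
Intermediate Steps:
l(W) = (24 + W)/(26 + W) (l(W) = (W - 8*(-3))/(26 + W) = (W + 24)/(26 + W) = (24 + W)/(26 + W))
E(-9)*(-19) - l(z) = 7*(-19) - (24 - 68)/(26 - 68) = -133 - (-44)/(-42) = -133 - (-1)*(-44)/42 = -133 - 1*22/21 = -133 - 22/21 = -2815/21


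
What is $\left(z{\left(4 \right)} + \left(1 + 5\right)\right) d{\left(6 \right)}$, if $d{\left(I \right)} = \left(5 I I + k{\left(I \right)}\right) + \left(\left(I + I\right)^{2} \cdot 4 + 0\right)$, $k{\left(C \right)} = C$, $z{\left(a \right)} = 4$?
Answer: $7620$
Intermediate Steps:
$d{\left(I \right)} = I + 21 I^{2}$ ($d{\left(I \right)} = \left(5 I I + I\right) + \left(\left(I + I\right)^{2} \cdot 4 + 0\right) = \left(5 I^{2} + I\right) + \left(\left(2 I\right)^{2} \cdot 4 + 0\right) = \left(I + 5 I^{2}\right) + \left(4 I^{2} \cdot 4 + 0\right) = \left(I + 5 I^{2}\right) + \left(16 I^{2} + 0\right) = \left(I + 5 I^{2}\right) + 16 I^{2} = I + 21 I^{2}$)
$\left(z{\left(4 \right)} + \left(1 + 5\right)\right) d{\left(6 \right)} = \left(4 + \left(1 + 5\right)\right) 6 \left(1 + 21 \cdot 6\right) = \left(4 + 6\right) 6 \left(1 + 126\right) = 10 \cdot 6 \cdot 127 = 10 \cdot 762 = 7620$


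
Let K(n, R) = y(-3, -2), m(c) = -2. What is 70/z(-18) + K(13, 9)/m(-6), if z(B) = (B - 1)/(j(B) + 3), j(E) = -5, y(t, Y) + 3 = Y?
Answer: 375/38 ≈ 9.8684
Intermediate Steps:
y(t, Y) = -3 + Y
z(B) = ½ - B/2 (z(B) = (B - 1)/(-5 + 3) = (-1 + B)/(-2) = (-1 + B)*(-½) = ½ - B/2)
K(n, R) = -5 (K(n, R) = -3 - 2 = -5)
70/z(-18) + K(13, 9)/m(-6) = 70/(½ - ½*(-18)) - 5/(-2) = 70/(½ + 9) - 5*(-½) = 70/(19/2) + 5/2 = 70*(2/19) + 5/2 = 140/19 + 5/2 = 375/38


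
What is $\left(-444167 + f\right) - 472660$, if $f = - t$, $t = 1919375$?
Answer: $-2836202$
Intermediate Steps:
$f = -1919375$ ($f = \left(-1\right) 1919375 = -1919375$)
$\left(-444167 + f\right) - 472660 = \left(-444167 - 1919375\right) - 472660 = -2363542 - 472660 = -2836202$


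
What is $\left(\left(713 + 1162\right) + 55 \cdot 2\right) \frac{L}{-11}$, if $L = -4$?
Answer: $\frac{7940}{11} \approx 721.82$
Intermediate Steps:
$\left(\left(713 + 1162\right) + 55 \cdot 2\right) \frac{L}{-11} = \left(\left(713 + 1162\right) + 55 \cdot 2\right) \left(- \frac{4}{-11}\right) = \left(1875 + 110\right) \left(\left(-4\right) \left(- \frac{1}{11}\right)\right) = 1985 \cdot \frac{4}{11} = \frac{7940}{11}$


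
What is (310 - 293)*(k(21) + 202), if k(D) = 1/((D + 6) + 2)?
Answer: 99603/29 ≈ 3434.6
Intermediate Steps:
k(D) = 1/(8 + D) (k(D) = 1/((6 + D) + 2) = 1/(8 + D))
(310 - 293)*(k(21) + 202) = (310 - 293)*(1/(8 + 21) + 202) = 17*(1/29 + 202) = 17*(5859/29) = 99603/29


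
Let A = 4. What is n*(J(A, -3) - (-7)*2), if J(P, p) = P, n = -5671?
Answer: -102078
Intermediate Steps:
n*(J(A, -3) - (-7)*2) = -5671*(4 - (-7)*2) = -5671*(4 - 1*(-14)) = -5671*(4 + 14) = -5671*18 = -102078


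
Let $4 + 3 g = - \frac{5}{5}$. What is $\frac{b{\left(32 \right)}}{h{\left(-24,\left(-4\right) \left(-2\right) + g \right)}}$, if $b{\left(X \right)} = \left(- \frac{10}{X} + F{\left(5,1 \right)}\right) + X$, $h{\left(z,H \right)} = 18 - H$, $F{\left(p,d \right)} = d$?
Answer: $\frac{1569}{560} \approx 2.8018$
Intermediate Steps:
$g = - \frac{5}{3}$ ($g = - \frac{4}{3} + \frac{\left(-5\right) \frac{1}{5}}{3} = - \frac{4}{3} + \frac{1}{3} \left(-1\right) = - \frac{4}{3} - \frac{1}{3} = - \frac{5}{3} \approx -1.6667$)
$b{\left(X \right)} = 1 + X - \frac{10}{X}$ ($b{\left(X \right)} = \left(- \frac{10}{X} + 1\right) + X = \left(1 - \frac{10}{X}\right) + X = 1 + X - \frac{10}{X}$)
$\frac{b{\left(32 \right)}}{h{\left(-24,\left(-4\right) \left(-2\right) + g \right)}} = \frac{1 + 32 - \frac{10}{32}}{18 - \left(\left(-4\right) \left(-2\right) - \frac{5}{3}\right)} = \frac{1 + 32 - \frac{5}{16}}{18 - \left(8 - \frac{5}{3}\right)} = \frac{1 + 32 - \frac{5}{16}}{18 - \frac{19}{3}} = \frac{523}{16 \left(18 - \frac{19}{3}\right)} = \frac{523}{16 \cdot \frac{35}{3}} = \frac{523}{16} \cdot \frac{3}{35} = \frac{1569}{560}$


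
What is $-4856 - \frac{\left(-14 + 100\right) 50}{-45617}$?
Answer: $- \frac{221511852}{45617} \approx -4855.9$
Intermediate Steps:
$-4856 - \frac{\left(-14 + 100\right) 50}{-45617} = -4856 - 86 \cdot 50 \left(- \frac{1}{45617}\right) = -4856 - 4300 \left(- \frac{1}{45617}\right) = -4856 - - \frac{4300}{45617} = -4856 + \frac{4300}{45617} = - \frac{221511852}{45617}$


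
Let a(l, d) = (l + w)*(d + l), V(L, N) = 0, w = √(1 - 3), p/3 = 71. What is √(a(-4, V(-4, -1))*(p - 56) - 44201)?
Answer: √(-41689 - 628*I*√2) ≈ 2.175 - 204.19*I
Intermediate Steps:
p = 213 (p = 3*71 = 213)
w = I*√2 (w = √(-2) = I*√2 ≈ 1.4142*I)
a(l, d) = (d + l)*(l + I*√2) (a(l, d) = (l + I*√2)*(d + l) = (d + l)*(l + I*√2))
√(a(-4, V(-4, -1))*(p - 56) - 44201) = √(((-4)² + 0*(-4) + I*0*√2 + I*(-4)*√2)*(213 - 56) - 44201) = √((16 + 0 + 0 - 4*I*√2)*157 - 44201) = √((16 - 4*I*√2)*157 - 44201) = √((2512 - 628*I*√2) - 44201) = √(-41689 - 628*I*√2)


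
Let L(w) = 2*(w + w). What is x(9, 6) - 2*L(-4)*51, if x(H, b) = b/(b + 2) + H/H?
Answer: 6535/4 ≈ 1633.8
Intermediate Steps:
x(H, b) = 1 + b/(2 + b) (x(H, b) = b/(2 + b) + 1 = 1 + b/(2 + b))
L(w) = 4*w (L(w) = 2*(2*w) = 4*w)
x(9, 6) - 2*L(-4)*51 = 2*(1 + 6)/(2 + 6) - 8*(-4)*51 = 2*7/8 - 2*(-16)*51 = 2*(⅛)*7 + 32*51 = 7/4 + 1632 = 6535/4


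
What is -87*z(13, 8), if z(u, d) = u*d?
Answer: -9048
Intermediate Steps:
z(u, d) = d*u
-87*z(13, 8) = -696*13 = -87*104 = -9048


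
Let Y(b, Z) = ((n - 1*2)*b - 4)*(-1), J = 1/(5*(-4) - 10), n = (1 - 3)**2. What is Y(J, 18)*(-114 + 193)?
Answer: 4819/15 ≈ 321.27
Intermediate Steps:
n = 4 (n = (-2)**2 = 4)
J = -1/30 (J = 1/(-20 - 10) = 1/(-30) = -1/30 ≈ -0.033333)
Y(b, Z) = 4 - 2*b (Y(b, Z) = ((4 - 1*2)*b - 4)*(-1) = ((4 - 2)*b - 4)*(-1) = (2*b - 4)*(-1) = (-4 + 2*b)*(-1) = 4 - 2*b)
Y(J, 18)*(-114 + 193) = (4 - 2*(-1/30))*(-114 + 193) = (4 + 1/15)*79 = (61/15)*79 = 4819/15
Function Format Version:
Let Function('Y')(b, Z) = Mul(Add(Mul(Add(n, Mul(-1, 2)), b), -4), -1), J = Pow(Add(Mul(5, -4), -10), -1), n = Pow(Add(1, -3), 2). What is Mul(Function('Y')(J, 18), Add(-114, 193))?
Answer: Rational(4819, 15) ≈ 321.27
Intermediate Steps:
n = 4 (n = Pow(-2, 2) = 4)
J = Rational(-1, 30) (J = Pow(Add(-20, -10), -1) = Pow(-30, -1) = Rational(-1, 30) ≈ -0.033333)
Function('Y')(b, Z) = Add(4, Mul(-2, b)) (Function('Y')(b, Z) = Mul(Add(Mul(Add(4, Mul(-1, 2)), b), -4), -1) = Mul(Add(Mul(Add(4, -2), b), -4), -1) = Mul(Add(Mul(2, b), -4), -1) = Mul(Add(-4, Mul(2, b)), -1) = Add(4, Mul(-2, b)))
Mul(Function('Y')(J, 18), Add(-114, 193)) = Mul(Add(4, Mul(-2, Rational(-1, 30))), Add(-114, 193)) = Mul(Add(4, Rational(1, 15)), 79) = Mul(Rational(61, 15), 79) = Rational(4819, 15)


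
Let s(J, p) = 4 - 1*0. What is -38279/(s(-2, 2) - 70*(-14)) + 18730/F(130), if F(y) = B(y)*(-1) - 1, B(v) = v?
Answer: -23444869/128904 ≈ -181.88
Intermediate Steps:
s(J, p) = 4 (s(J, p) = 4 + 0 = 4)
F(y) = -1 - y (F(y) = y*(-1) - 1 = -y - 1 = -1 - y)
-38279/(s(-2, 2) - 70*(-14)) + 18730/F(130) = -38279/(4 - 70*(-14)) + 18730/(-1 - 1*130) = -38279/(4 + 980) + 18730/(-1 - 130) = -38279/984 + 18730/(-131) = -38279*1/984 + 18730*(-1/131) = -38279/984 - 18730/131 = -23444869/128904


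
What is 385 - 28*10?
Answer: 105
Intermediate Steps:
385 - 28*10 = 385 - 280 = 105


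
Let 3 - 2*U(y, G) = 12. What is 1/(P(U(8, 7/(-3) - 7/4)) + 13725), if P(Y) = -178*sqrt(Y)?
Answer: 1525/20946467 + 89*I*sqrt(2)/62839401 ≈ 7.2805e-5 + 2.003e-6*I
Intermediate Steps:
U(y, G) = -9/2 (U(y, G) = 3/2 - 1/2*12 = 3/2 - 6 = -9/2)
1/(P(U(8, 7/(-3) - 7/4)) + 13725) = 1/(-267*I*sqrt(2) + 13725) = 1/(13725 - 267*I*sqrt(2))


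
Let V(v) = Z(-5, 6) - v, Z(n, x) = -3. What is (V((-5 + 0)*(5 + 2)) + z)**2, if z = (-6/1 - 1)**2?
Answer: 6561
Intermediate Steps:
V(v) = -3 - v
z = 49 (z = (-6*1 - 1)**2 = (-6 - 1)**2 = (-7)**2 = 49)
(V((-5 + 0)*(5 + 2)) + z)**2 = ((-3 - (-5 + 0)*(5 + 2)) + 49)**2 = ((-3 - (-5)*7) + 49)**2 = ((-3 - 1*(-35)) + 49)**2 = ((-3 + 35) + 49)**2 = (32 + 49)**2 = 81**2 = 6561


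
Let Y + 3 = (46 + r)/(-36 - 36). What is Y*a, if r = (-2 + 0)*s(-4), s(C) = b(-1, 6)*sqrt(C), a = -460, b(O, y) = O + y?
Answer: 15065/9 - 1150*I/9 ≈ 1673.9 - 127.78*I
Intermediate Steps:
s(C) = 5*sqrt(C) (s(C) = (-1 + 6)*sqrt(C) = 5*sqrt(C))
r = -20*I (r = (-2 + 0)*(5*sqrt(-4)) = -10*2*I = -20*I ≈ -20.0*I)
Y = -131/36 + 5*I/18 (Y = -3 + (46 - 20*I)/(-36 - 36) = -3 + (46 - 20*I)/(-72) = -3 + (46 - 20*I)*(-1/72) = -3 + (-23/36 + 5*I/18) = -131/36 + 5*I/18 ≈ -3.6389 + 0.27778*I)
Y*a = (-131/36 + 5*I/18)*(-460) = 15065/9 - 1150*I/9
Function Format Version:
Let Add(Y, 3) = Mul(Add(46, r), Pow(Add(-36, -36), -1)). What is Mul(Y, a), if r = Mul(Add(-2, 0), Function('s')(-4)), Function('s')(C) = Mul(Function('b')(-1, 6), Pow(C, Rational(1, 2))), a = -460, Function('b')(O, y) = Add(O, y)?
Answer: Add(Rational(15065, 9), Mul(Rational(-1150, 9), I)) ≈ Add(1673.9, Mul(-127.78, I))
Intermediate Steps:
Function('s')(C) = Mul(5, Pow(C, Rational(1, 2))) (Function('s')(C) = Mul(Add(-1, 6), Pow(C, Rational(1, 2))) = Mul(5, Pow(C, Rational(1, 2))))
r = Mul(-20, I) (r = Mul(Add(-2, 0), Mul(5, Pow(-4, Rational(1, 2)))) = Mul(-2, Mul(5, Mul(2, I))) = Mul(-2, Mul(10, I)) = Mul(-20, I) ≈ Mul(-20.000, I))
Y = Add(Rational(-131, 36), Mul(Rational(5, 18), I)) (Y = Add(-3, Mul(Add(46, Mul(-20, I)), Pow(Add(-36, -36), -1))) = Add(-3, Mul(Add(46, Mul(-20, I)), Pow(-72, -1))) = Add(-3, Mul(Add(46, Mul(-20, I)), Rational(-1, 72))) = Add(-3, Add(Rational(-23, 36), Mul(Rational(5, 18), I))) = Add(Rational(-131, 36), Mul(Rational(5, 18), I)) ≈ Add(-3.6389, Mul(0.27778, I)))
Mul(Y, a) = Mul(Add(Rational(-131, 36), Mul(Rational(5, 18), I)), -460) = Add(Rational(15065, 9), Mul(Rational(-1150, 9), I))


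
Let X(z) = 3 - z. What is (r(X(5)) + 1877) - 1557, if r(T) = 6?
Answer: 326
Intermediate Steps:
(r(X(5)) + 1877) - 1557 = (6 + 1877) - 1557 = 1883 - 1557 = 326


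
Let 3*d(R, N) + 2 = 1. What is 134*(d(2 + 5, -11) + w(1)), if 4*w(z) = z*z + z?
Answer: 67/3 ≈ 22.333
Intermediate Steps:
d(R, N) = -1/3 (d(R, N) = -2/3 + (1/3)*1 = -2/3 + 1/3 = -1/3)
w(z) = z/4 + z**2/4 (w(z) = (z*z + z)/4 = (z**2 + z)/4 = (z + z**2)/4 = z/4 + z**2/4)
134*(d(2 + 5, -11) + w(1)) = 134*(-1/3 + (1/4)*1*(1 + 1)) = 134*(-1/3 + (1/4)*1*2) = 134*(-1/3 + 1/2) = 134*(1/6) = 67/3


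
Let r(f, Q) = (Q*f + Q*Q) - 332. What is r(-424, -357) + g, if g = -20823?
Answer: 257662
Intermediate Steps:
r(f, Q) = -332 + Q**2 + Q*f (r(f, Q) = (Q*f + Q**2) - 332 = (Q**2 + Q*f) - 332 = -332 + Q**2 + Q*f)
r(-424, -357) + g = (-332 + (-357)**2 - 357*(-424)) - 20823 = (-332 + 127449 + 151368) - 20823 = 278485 - 20823 = 257662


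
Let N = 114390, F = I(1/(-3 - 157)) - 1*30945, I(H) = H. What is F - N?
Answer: -23253601/160 ≈ -1.4534e+5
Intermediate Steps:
F = -4951201/160 (F = 1/(-3 - 157) - 1*30945 = 1/(-160) - 30945 = -1/160 - 30945 = -4951201/160 ≈ -30945.)
F - N = -4951201/160 - 1*114390 = -4951201/160 - 114390 = -23253601/160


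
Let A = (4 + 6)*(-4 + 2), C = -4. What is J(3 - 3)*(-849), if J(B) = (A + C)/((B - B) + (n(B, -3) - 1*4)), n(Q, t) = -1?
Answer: -20376/5 ≈ -4075.2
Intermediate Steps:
A = -20 (A = 10*(-2) = -20)
J(B) = 24/5 (J(B) = (-20 - 4)/((B - B) + (-1 - 1*4)) = -24/(0 + (-1 - 4)) = -24/(0 - 5) = -24/(-5) = -24*(-⅕) = 24/5)
J(3 - 3)*(-849) = (24/5)*(-849) = -20376/5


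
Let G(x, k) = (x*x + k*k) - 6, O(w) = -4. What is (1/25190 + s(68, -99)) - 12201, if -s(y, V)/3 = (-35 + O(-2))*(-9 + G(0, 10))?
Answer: -56828639/25190 ≈ -2256.0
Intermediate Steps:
G(x, k) = -6 + k² + x² (G(x, k) = (x² + k²) - 6 = (k² + x²) - 6 = -6 + k² + x²)
s(y, V) = 9945 (s(y, V) = -3*(-35 - 4)*(-9 + (-6 + 10² + 0²)) = -(-117)*(-9 + (-6 + 100 + 0)) = -(-117)*(-9 + 94) = -(-117)*85 = -3*(-3315) = 9945)
(1/25190 + s(68, -99)) - 12201 = (1/25190 + 9945) - 12201 = 250514551/25190 - 12201 = -56828639/25190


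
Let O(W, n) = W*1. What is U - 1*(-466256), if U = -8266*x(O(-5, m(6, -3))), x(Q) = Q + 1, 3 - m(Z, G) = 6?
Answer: 499320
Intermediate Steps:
m(Z, G) = -3 (m(Z, G) = 3 - 1*6 = 3 - 6 = -3)
O(W, n) = W
x(Q) = 1 + Q
U = 33064 (U = -8266*(1 - 5) = -8266*(-4) = 33064)
U - 1*(-466256) = 33064 - 1*(-466256) = 33064 + 466256 = 499320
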